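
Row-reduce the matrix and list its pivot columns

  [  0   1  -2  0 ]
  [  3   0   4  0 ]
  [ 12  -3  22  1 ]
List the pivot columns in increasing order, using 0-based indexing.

0, 1, 3

ρ1 <-> ρ2
  [  3   0   4  0 ]
  [  0   1  -2  0 ]
  [ 12  -3  22  1 ]
ρ1 → 1/3·ρ1
  [  1   0  4/3  0 ]
  [  0   1   -2  0 ]
  [ 12  -3   22  1 ]
ρ3 → ρ3 − 12·ρ1
  [ 1   0  4/3  0 ]
  [ 0   1   -2  0 ]
  [ 0  -3    6  1 ]
ρ3 → ρ3 + 3·ρ2
  [ 1  0  4/3  0 ]
  [ 0  1   -2  0 ]
  [ 0  0    0  1 ]
Pivot columns are the columns containing a leading 1.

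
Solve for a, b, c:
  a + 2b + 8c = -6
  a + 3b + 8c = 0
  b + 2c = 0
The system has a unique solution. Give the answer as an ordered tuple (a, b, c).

Form the augmented matrix and row-reduce:
  [ 1  2  8  |  -6 ]
  [ 1  3  8  |   0 ]
  [ 0  1  2  |   0 ]
R2 -> R2 − R1
  [ 1  2  8  |  -6 ]
  [ 0  1  0  |   6 ]
  [ 0  1  2  |   0 ]
R3 -> R3 − R2
  [ 1  2  8  |  -6 ]
  [ 0  1  0  |   6 ]
  [ 0  0  2  |  -6 ]
R3 -> 1/2·R3
  [ 1  2  8  |  -6 ]
  [ 0  1  0  |   6 ]
  [ 0  0  1  |  -3 ]
R1 -> R1 − 8·R3
  [ 1  2  0  |  18 ]
  [ 0  1  0  |   6 ]
  [ 0  0  1  |  -3 ]
R1 -> R1 − 2·R2
  [ 1  0  0  |   6 ]
  [ 0  1  0  |   6 ]
  [ 0  0  1  |  -3 ]
Reading off the last column: a = 6, b = 6, c = -3.

(6, 6, -3)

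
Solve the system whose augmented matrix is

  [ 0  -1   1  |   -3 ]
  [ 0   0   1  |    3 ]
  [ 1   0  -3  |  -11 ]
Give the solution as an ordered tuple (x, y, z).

ρ1 ↔ ρ3
  [ 1   0  -3  |  -11 ]
  [ 0   0   1  |    3 ]
  [ 0  -1   1  |   -3 ]
ρ2 ↔ ρ3
  [ 1   0  -3  |  -11 ]
  [ 0  -1   1  |   -3 ]
  [ 0   0   1  |    3 ]
ρ2 := -1·ρ2
  [ 1  0  -3  |  -11 ]
  [ 0  1  -1  |    3 ]
  [ 0  0   1  |    3 ]
ρ2 := ρ2 + ρ3
  [ 1  0  -3  |  -11 ]
  [ 0  1   0  |    6 ]
  [ 0  0   1  |    3 ]
ρ1 := ρ1 + 3·ρ3
  [ 1  0  0  |  -2 ]
  [ 0  1  0  |   6 ]
  [ 0  0  1  |   3 ]
Reading off the last column: x = -2, y = 6, z = 3.

(-2, 6, 3)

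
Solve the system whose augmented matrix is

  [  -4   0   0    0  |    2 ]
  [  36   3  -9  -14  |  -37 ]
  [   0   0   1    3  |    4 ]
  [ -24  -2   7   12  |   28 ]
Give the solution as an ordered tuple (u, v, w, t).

(-1/2, -3, -2, 2)

Multiply ρ1 by -1/4.
  [   1   0   0    0  |  -1/2 ]
  [  36   3  -9  -14  |   -37 ]
  [   0   0   1    3  |     4 ]
  [ -24  -2   7   12  |    28 ]
Subtract 36 times ρ1 from ρ2.
  [   1   0   0    0  |  -1/2 ]
  [   0   3  -9  -14  |   -19 ]
  [   0   0   1    3  |     4 ]
  [ -24  -2   7   12  |    28 ]
Add 24 times ρ1 to ρ4.
  [ 1   0   0    0  |  -1/2 ]
  [ 0   3  -9  -14  |   -19 ]
  [ 0   0   1    3  |     4 ]
  [ 0  -2   7   12  |    16 ]
Multiply ρ2 by 1/3.
  [ 1   0   0      0  |   -1/2 ]
  [ 0   1  -3  -14/3  |  -19/3 ]
  [ 0   0   1      3  |      4 ]
  [ 0  -2   7     12  |     16 ]
Add 2 times ρ2 to ρ4.
  [ 1  0   0      0  |   -1/2 ]
  [ 0  1  -3  -14/3  |  -19/3 ]
  [ 0  0   1      3  |      4 ]
  [ 0  0   1    8/3  |   10/3 ]
Subtract ρ3 from ρ4.
  [ 1  0   0      0  |   -1/2 ]
  [ 0  1  -3  -14/3  |  -19/3 ]
  [ 0  0   1      3  |      4 ]
  [ 0  0   0   -1/3  |   -2/3 ]
Multiply ρ4 by -3.
  [ 1  0   0      0  |   -1/2 ]
  [ 0  1  -3  -14/3  |  -19/3 ]
  [ 0  0   1      3  |      4 ]
  [ 0  0   0      1  |      2 ]
Subtract 3 times ρ4 from ρ3.
  [ 1  0   0      0  |   -1/2 ]
  [ 0  1  -3  -14/3  |  -19/3 ]
  [ 0  0   1      0  |     -2 ]
  [ 0  0   0      1  |      2 ]
Add 14/3 times ρ4 to ρ2.
  [ 1  0   0  0  |  -1/2 ]
  [ 0  1  -3  0  |     3 ]
  [ 0  0   1  0  |    -2 ]
  [ 0  0   0  1  |     2 ]
Add 3 times ρ3 to ρ2.
  [ 1  0  0  0  |  -1/2 ]
  [ 0  1  0  0  |    -3 ]
  [ 0  0  1  0  |    -2 ]
  [ 0  0  0  1  |     2 ]
Reading off the last column: u = -1/2, v = -3, w = -2, t = 2.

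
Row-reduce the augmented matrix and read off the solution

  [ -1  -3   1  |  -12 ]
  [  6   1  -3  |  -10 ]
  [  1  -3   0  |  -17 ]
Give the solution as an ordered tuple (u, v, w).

(-2, 5, 1)

r1 -> -1·r1
  [ 1   3  -1  |   12 ]
  [ 6   1  -3  |  -10 ]
  [ 1  -3   0  |  -17 ]
r2 -> r2 − 6·r1
  [ 1    3  -1  |   12 ]
  [ 0  -17   3  |  -82 ]
  [ 1   -3   0  |  -17 ]
r3 -> r3 − r1
  [ 1    3  -1  |   12 ]
  [ 0  -17   3  |  -82 ]
  [ 0   -6   1  |  -29 ]
r2 -> -1/17·r2
  [ 1   3     -1  |     12 ]
  [ 0   1  -3/17  |  82/17 ]
  [ 0  -6      1  |    -29 ]
r3 -> r3 + 6·r2
  [ 1  3     -1  |     12 ]
  [ 0  1  -3/17  |  82/17 ]
  [ 0  0  -1/17  |  -1/17 ]
r3 -> -17·r3
  [ 1  3     -1  |     12 ]
  [ 0  1  -3/17  |  82/17 ]
  [ 0  0      1  |      1 ]
r2 -> r2 + 3/17·r3
  [ 1  3  -1  |  12 ]
  [ 0  1   0  |   5 ]
  [ 0  0   1  |   1 ]
r1 -> r1 + r3
  [ 1  3  0  |  13 ]
  [ 0  1  0  |   5 ]
  [ 0  0  1  |   1 ]
r1 -> r1 − 3·r2
  [ 1  0  0  |  -2 ]
  [ 0  1  0  |   5 ]
  [ 0  0  1  |   1 ]
Reading off the last column: u = -2, v = 5, w = 1.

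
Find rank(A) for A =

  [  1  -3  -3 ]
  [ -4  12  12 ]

rank = 1

r2 -> r2 + 4·r1
  [ 1  -3  -3 ]
  [ 0   0   0 ]
The reduced form has 1 nonzero row.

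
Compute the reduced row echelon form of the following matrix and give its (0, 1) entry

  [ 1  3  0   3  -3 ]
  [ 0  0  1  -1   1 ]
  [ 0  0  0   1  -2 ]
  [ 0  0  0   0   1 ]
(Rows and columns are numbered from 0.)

ρ3 := ρ3 + 2·ρ4
  [ 1  3  0   3  -3 ]
  [ 0  0  1  -1   1 ]
  [ 0  0  0   1   0 ]
  [ 0  0  0   0   1 ]
ρ2 := ρ2 − ρ4
  [ 1  3  0   3  -3 ]
  [ 0  0  1  -1   0 ]
  [ 0  0  0   1   0 ]
  [ 0  0  0   0   1 ]
ρ1 := ρ1 + 3·ρ4
  [ 1  3  0   3  0 ]
  [ 0  0  1  -1  0 ]
  [ 0  0  0   1  0 ]
  [ 0  0  0   0  1 ]
ρ2 := ρ2 + ρ3
  [ 1  3  0  3  0 ]
  [ 0  0  1  0  0 ]
  [ 0  0  0  1  0 ]
  [ 0  0  0  0  1 ]
ρ1 := ρ1 − 3·ρ3
  [ 1  3  0  0  0 ]
  [ 0  0  1  0  0 ]
  [ 0  0  0  1  0 ]
  [ 0  0  0  0  1 ]

3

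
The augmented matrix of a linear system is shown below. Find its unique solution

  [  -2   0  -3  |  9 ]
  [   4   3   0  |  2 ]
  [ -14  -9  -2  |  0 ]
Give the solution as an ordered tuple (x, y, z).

Multiply R1 by -1/2.
Subtract 4 times R1 from R2.
Add 14 times R1 to R3.
Multiply R2 by 1/3.
Add 9 times R2 to R3.
Add 2 times R3 to R2.
Subtract 3/2 times R3 from R1.
Reading off the last column: x = 0, y = 2/3, z = -3.

(0, 2/3, -3)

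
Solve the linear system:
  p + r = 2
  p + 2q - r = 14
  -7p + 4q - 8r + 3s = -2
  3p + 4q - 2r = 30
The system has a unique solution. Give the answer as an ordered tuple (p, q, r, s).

Form the augmented matrix and row-reduce:
  [  1  0   1  0  |   2 ]
  [  1  2  -1  0  |  14 ]
  [ -7  4  -8  3  |  -2 ]
  [  3  4  -2  0  |  30 ]
R2 -> R2 − R1
  [  1  0   1  0  |   2 ]
  [  0  2  -2  0  |  12 ]
  [ -7  4  -8  3  |  -2 ]
  [  3  4  -2  0  |  30 ]
R3 -> R3 + 7·R1
  [ 1  0   1  0  |   2 ]
  [ 0  2  -2  0  |  12 ]
  [ 0  4  -1  3  |  12 ]
  [ 3  4  -2  0  |  30 ]
R4 -> R4 − 3·R1
  [ 1  0   1  0  |   2 ]
  [ 0  2  -2  0  |  12 ]
  [ 0  4  -1  3  |  12 ]
  [ 0  4  -5  0  |  24 ]
R2 -> 1/2·R2
  [ 1  0   1  0  |   2 ]
  [ 0  1  -1  0  |   6 ]
  [ 0  4  -1  3  |  12 ]
  [ 0  4  -5  0  |  24 ]
R3 -> R3 − 4·R2
  [ 1  0   1  0  |    2 ]
  [ 0  1  -1  0  |    6 ]
  [ 0  0   3  3  |  -12 ]
  [ 0  4  -5  0  |   24 ]
R4 -> R4 − 4·R2
  [ 1  0   1  0  |    2 ]
  [ 0  1  -1  0  |    6 ]
  [ 0  0   3  3  |  -12 ]
  [ 0  0  -1  0  |    0 ]
R3 -> 1/3·R3
  [ 1  0   1  0  |   2 ]
  [ 0  1  -1  0  |   6 ]
  [ 0  0   1  1  |  -4 ]
  [ 0  0  -1  0  |   0 ]
R4 -> R4 + R3
  [ 1  0   1  0  |   2 ]
  [ 0  1  -1  0  |   6 ]
  [ 0  0   1  1  |  -4 ]
  [ 0  0   0  1  |  -4 ]
R3 -> R3 − R4
  [ 1  0   1  0  |   2 ]
  [ 0  1  -1  0  |   6 ]
  [ 0  0   1  0  |   0 ]
  [ 0  0   0  1  |  -4 ]
R2 -> R2 + R3
  [ 1  0  1  0  |   2 ]
  [ 0  1  0  0  |   6 ]
  [ 0  0  1  0  |   0 ]
  [ 0  0  0  1  |  -4 ]
R1 -> R1 − R3
  [ 1  0  0  0  |   2 ]
  [ 0  1  0  0  |   6 ]
  [ 0  0  1  0  |   0 ]
  [ 0  0  0  1  |  -4 ]
Reading off the last column: p = 2, q = 6, r = 0, s = -4.

(2, 6, 0, -4)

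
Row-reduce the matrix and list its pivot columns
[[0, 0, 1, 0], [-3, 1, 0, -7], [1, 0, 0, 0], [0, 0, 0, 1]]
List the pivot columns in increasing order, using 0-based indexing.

Swap R1 and R2.
  [ -3  1  0  -7 ]
  [  0  0  1   0 ]
  [  1  0  0   0 ]
  [  0  0  0   1 ]
Multiply R1 by -1/3.
  [ 1  -1/3  0  7/3 ]
  [ 0     0  1    0 ]
  [ 1     0  0    0 ]
  [ 0     0  0    1 ]
Subtract R1 from R3.
  [ 1  -1/3  0   7/3 ]
  [ 0     0  1     0 ]
  [ 0   1/3  0  -7/3 ]
  [ 0     0  0     1 ]
Swap R2 and R3.
  [ 1  -1/3  0   7/3 ]
  [ 0   1/3  0  -7/3 ]
  [ 0     0  1     0 ]
  [ 0     0  0     1 ]
Multiply R2 by 3.
  [ 1  -1/3  0  7/3 ]
  [ 0     1  0   -7 ]
  [ 0     0  1    0 ]
  [ 0     0  0    1 ]
Add 7 times R4 to R2.
  [ 1  -1/3  0  7/3 ]
  [ 0     1  0    0 ]
  [ 0     0  1    0 ]
  [ 0     0  0    1 ]
Subtract 7/3 times R4 from R1.
  [ 1  -1/3  0  0 ]
  [ 0     1  0  0 ]
  [ 0     0  1  0 ]
  [ 0     0  0  1 ]
Add 1/3 times R2 to R1.
  [ 1  0  0  0 ]
  [ 0  1  0  0 ]
  [ 0  0  1  0 ]
  [ 0  0  0  1 ]
Pivot columns are the columns containing a leading 1.

0, 1, 2, 3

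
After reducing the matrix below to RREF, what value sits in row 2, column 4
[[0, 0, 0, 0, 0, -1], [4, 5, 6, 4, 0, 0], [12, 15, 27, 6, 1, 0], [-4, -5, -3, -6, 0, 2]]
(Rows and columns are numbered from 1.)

ρ1 ↔ ρ2
  [  4   5   6   4  0   0 ]
  [  0   0   0   0  0  -1 ]
  [ 12  15  27   6  1   0 ]
  [ -4  -5  -3  -6  0   2 ]
ρ1 ← 1/4·ρ1
  [  1  5/4  3/2   1  0   0 ]
  [  0    0    0   0  0  -1 ]
  [ 12   15   27   6  1   0 ]
  [ -4   -5   -3  -6  0   2 ]
ρ3 ← ρ3 − 12·ρ1
  [  1  5/4  3/2   1  0   0 ]
  [  0    0    0   0  0  -1 ]
  [  0    0    9  -6  1   0 ]
  [ -4   -5   -3  -6  0   2 ]
ρ4 ← ρ4 + 4·ρ1
  [ 1  5/4  3/2   1  0   0 ]
  [ 0    0    0   0  0  -1 ]
  [ 0    0    9  -6  1   0 ]
  [ 0    0    3  -2  0   2 ]
ρ2 ↔ ρ3
  [ 1  5/4  3/2   1  0   0 ]
  [ 0    0    9  -6  1   0 ]
  [ 0    0    0   0  0  -1 ]
  [ 0    0    3  -2  0   2 ]
ρ2 ← 1/9·ρ2
  [ 1  5/4  3/2     1    0   0 ]
  [ 0    0    1  -2/3  1/9   0 ]
  [ 0    0    0     0    0  -1 ]
  [ 0    0    3    -2    0   2 ]
ρ4 ← ρ4 − 3·ρ2
  [ 1  5/4  3/2     1     0   0 ]
  [ 0    0    1  -2/3   1/9   0 ]
  [ 0    0    0     0     0  -1 ]
  [ 0    0    0     0  -1/3   2 ]
ρ3 ↔ ρ4
  [ 1  5/4  3/2     1     0   0 ]
  [ 0    0    1  -2/3   1/9   0 ]
  [ 0    0    0     0  -1/3   2 ]
  [ 0    0    0     0     0  -1 ]
ρ3 ← -3·ρ3
  [ 1  5/4  3/2     1    0   0 ]
  [ 0    0    1  -2/3  1/9   0 ]
  [ 0    0    0     0    1  -6 ]
  [ 0    0    0     0    0  -1 ]
ρ4 ← -1·ρ4
  [ 1  5/4  3/2     1    0   0 ]
  [ 0    0    1  -2/3  1/9   0 ]
  [ 0    0    0     0    1  -6 ]
  [ 0    0    0     0    0   1 ]
ρ3 ← ρ3 + 6·ρ4
  [ 1  5/4  3/2     1    0  0 ]
  [ 0    0    1  -2/3  1/9  0 ]
  [ 0    0    0     0    1  0 ]
  [ 0    0    0     0    0  1 ]
ρ2 ← ρ2 − 1/9·ρ3
  [ 1  5/4  3/2     1  0  0 ]
  [ 0    0    1  -2/3  0  0 ]
  [ 0    0    0     0  1  0 ]
  [ 0    0    0     0  0  1 ]
ρ1 ← ρ1 − 3/2·ρ2
  [ 1  5/4  0     2  0  0 ]
  [ 0    0  1  -2/3  0  0 ]
  [ 0    0  0     0  1  0 ]
  [ 0    0  0     0  0  1 ]

-2/3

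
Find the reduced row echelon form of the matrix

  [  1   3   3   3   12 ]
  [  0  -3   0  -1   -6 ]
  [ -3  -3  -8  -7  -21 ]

R3 → R3 + 3·R1
  [ 1   3  3   3  12 ]
  [ 0  -3  0  -1  -6 ]
  [ 0   6  1   2  15 ]
R2 → -1/3·R2
  [ 1  3  3    3  12 ]
  [ 0  1  0  1/3   2 ]
  [ 0  6  1    2  15 ]
R3 → R3 − 6·R2
  [ 1  3  3    3  12 ]
  [ 0  1  0  1/3   2 ]
  [ 0  0  1    0   3 ]
R1 → R1 − 3·R3
  [ 1  3  0    3  3 ]
  [ 0  1  0  1/3  2 ]
  [ 0  0  1    0  3 ]
R1 → R1 − 3·R2
  [ 1  0  0    2  -3 ]
  [ 0  1  0  1/3   2 ]
  [ 0  0  1    0   3 ]

[[1, 0, 0, 2, -3], [0, 1, 0, 1/3, 2], [0, 0, 1, 0, 3]]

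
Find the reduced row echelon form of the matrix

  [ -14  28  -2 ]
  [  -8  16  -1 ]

[[1, -2, 0], [0, 0, 1]]

R1 := -1/14·R1
  [  1  -2  1/7 ]
  [ -8  16   -1 ]
R2 := R2 + 8·R1
  [ 1  -2  1/7 ]
  [ 0   0  1/7 ]
R2 := 7·R2
  [ 1  -2  1/7 ]
  [ 0   0    1 ]
R1 := R1 − 1/7·R2
  [ 1  -2  0 ]
  [ 0   0  1 ]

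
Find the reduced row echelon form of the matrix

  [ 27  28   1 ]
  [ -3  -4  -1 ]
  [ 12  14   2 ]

ρ1 := 1/27·ρ1
  [  1  28/27  1/27 ]
  [ -3     -4    -1 ]
  [ 12     14     2 ]
ρ2 := ρ2 + 3·ρ1
  [  1  28/27  1/27 ]
  [  0   -8/9  -8/9 ]
  [ 12     14     2 ]
ρ3 := ρ3 − 12·ρ1
  [ 1  28/27  1/27 ]
  [ 0   -8/9  -8/9 ]
  [ 0   14/9  14/9 ]
ρ2 := -9/8·ρ2
  [ 1  28/27  1/27 ]
  [ 0      1     1 ]
  [ 0   14/9  14/9 ]
ρ3 := ρ3 − 14/9·ρ2
  [ 1  28/27  1/27 ]
  [ 0      1     1 ]
  [ 0      0     0 ]
ρ1 := ρ1 − 28/27·ρ2
  [ 1  0  -1 ]
  [ 0  1   1 ]
  [ 0  0   0 ]

[[1, 0, -1], [0, 1, 1], [0, 0, 0]]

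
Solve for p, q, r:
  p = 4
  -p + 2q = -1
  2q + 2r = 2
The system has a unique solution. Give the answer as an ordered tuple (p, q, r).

(4, 3/2, -1/2)

Form the augmented matrix and row-reduce:
  [  1  0  0  |   4 ]
  [ -1  2  0  |  -1 ]
  [  0  2  2  |   2 ]
ρ2 -> ρ2 + ρ1
  [ 1  0  0  |  4 ]
  [ 0  2  0  |  3 ]
  [ 0  2  2  |  2 ]
ρ2 -> 1/2·ρ2
  [ 1  0  0  |    4 ]
  [ 0  1  0  |  3/2 ]
  [ 0  2  2  |    2 ]
ρ3 -> ρ3 − 2·ρ2
  [ 1  0  0  |    4 ]
  [ 0  1  0  |  3/2 ]
  [ 0  0  2  |   -1 ]
ρ3 -> 1/2·ρ3
  [ 1  0  0  |     4 ]
  [ 0  1  0  |   3/2 ]
  [ 0  0  1  |  -1/2 ]
Reading off the last column: p = 4, q = 3/2, r = -1/2.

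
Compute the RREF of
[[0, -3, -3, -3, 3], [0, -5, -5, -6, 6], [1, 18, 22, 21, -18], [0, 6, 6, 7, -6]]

Swap r1 and r3.
  [ 1  18  22  21  -18 ]
  [ 0  -5  -5  -6    6 ]
  [ 0  -3  -3  -3    3 ]
  [ 0   6   6   7   -6 ]
Multiply r2 by -1/5.
  [ 1  18  22   21   -18 ]
  [ 0   1   1  6/5  -6/5 ]
  [ 0  -3  -3   -3     3 ]
  [ 0   6   6    7    -6 ]
Add 3 times r2 to r3.
  [ 1  18  22   21   -18 ]
  [ 0   1   1  6/5  -6/5 ]
  [ 0   0   0  3/5  -3/5 ]
  [ 0   6   6    7    -6 ]
Subtract 6 times r2 from r4.
  [ 1  18  22    21   -18 ]
  [ 0   1   1   6/5  -6/5 ]
  [ 0   0   0   3/5  -3/5 ]
  [ 0   0   0  -1/5   6/5 ]
Multiply r3 by 5/3.
  [ 1  18  22    21   -18 ]
  [ 0   1   1   6/5  -6/5 ]
  [ 0   0   0     1    -1 ]
  [ 0   0   0  -1/5   6/5 ]
Add 1/5 times r3 to r4.
  [ 1  18  22   21   -18 ]
  [ 0   1   1  6/5  -6/5 ]
  [ 0   0   0    1    -1 ]
  [ 0   0   0    0     1 ]
Add r4 to r3.
  [ 1  18  22   21   -18 ]
  [ 0   1   1  6/5  -6/5 ]
  [ 0   0   0    1     0 ]
  [ 0   0   0    0     1 ]
Add 6/5 times r4 to r2.
  [ 1  18  22   21  -18 ]
  [ 0   1   1  6/5    0 ]
  [ 0   0   0    1    0 ]
  [ 0   0   0    0    1 ]
Add 18 times r4 to r1.
  [ 1  18  22   21  0 ]
  [ 0   1   1  6/5  0 ]
  [ 0   0   0    1  0 ]
  [ 0   0   0    0  1 ]
Subtract 6/5 times r3 from r2.
  [ 1  18  22  21  0 ]
  [ 0   1   1   0  0 ]
  [ 0   0   0   1  0 ]
  [ 0   0   0   0  1 ]
Subtract 21 times r3 from r1.
  [ 1  18  22  0  0 ]
  [ 0   1   1  0  0 ]
  [ 0   0   0  1  0 ]
  [ 0   0   0  0  1 ]
Subtract 18 times r2 from r1.
  [ 1  0  4  0  0 ]
  [ 0  1  1  0  0 ]
  [ 0  0  0  1  0 ]
  [ 0  0  0  0  1 ]

[[1, 0, 4, 0, 0], [0, 1, 1, 0, 0], [0, 0, 0, 1, 0], [0, 0, 0, 0, 1]]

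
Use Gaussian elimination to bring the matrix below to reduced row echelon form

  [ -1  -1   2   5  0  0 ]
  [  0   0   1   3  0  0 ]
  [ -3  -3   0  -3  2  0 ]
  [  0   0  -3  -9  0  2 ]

R1 → -1·R1
  [  1   1  -2  -5  0  0 ]
  [  0   0   1   3  0  0 ]
  [ -3  -3   0  -3  2  0 ]
  [  0   0  -3  -9  0  2 ]
R3 → R3 + 3·R1
  [ 1  1  -2   -5  0  0 ]
  [ 0  0   1    3  0  0 ]
  [ 0  0  -6  -18  2  0 ]
  [ 0  0  -3   -9  0  2 ]
R3 → R3 + 6·R2
  [ 1  1  -2  -5  0  0 ]
  [ 0  0   1   3  0  0 ]
  [ 0  0   0   0  2  0 ]
  [ 0  0  -3  -9  0  2 ]
R4 → R4 + 3·R2
  [ 1  1  -2  -5  0  0 ]
  [ 0  0   1   3  0  0 ]
  [ 0  0   0   0  2  0 ]
  [ 0  0   0   0  0  2 ]
R3 → 1/2·R3
  [ 1  1  -2  -5  0  0 ]
  [ 0  0   1   3  0  0 ]
  [ 0  0   0   0  1  0 ]
  [ 0  0   0   0  0  2 ]
R4 → 1/2·R4
  [ 1  1  -2  -5  0  0 ]
  [ 0  0   1   3  0  0 ]
  [ 0  0   0   0  1  0 ]
  [ 0  0   0   0  0  1 ]
R1 → R1 + 2·R2
  [ 1  1  0  1  0  0 ]
  [ 0  0  1  3  0  0 ]
  [ 0  0  0  0  1  0 ]
  [ 0  0  0  0  0  1 ]

[[1, 1, 0, 1, 0, 0], [0, 0, 1, 3, 0, 0], [0, 0, 0, 0, 1, 0], [0, 0, 0, 0, 0, 1]]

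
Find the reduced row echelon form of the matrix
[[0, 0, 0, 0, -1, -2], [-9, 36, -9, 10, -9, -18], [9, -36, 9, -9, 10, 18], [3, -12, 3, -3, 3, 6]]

R1 ↔ R2
  [ -9   36  -9  10  -9  -18 ]
  [  0    0   0   0  -1   -2 ]
  [  9  -36   9  -9  10   18 ]
  [  3  -12   3  -3   3    6 ]
R1 → -1/9·R1
  [ 1   -4  1  -10/9   1   2 ]
  [ 0    0  0      0  -1  -2 ]
  [ 9  -36  9     -9  10  18 ]
  [ 3  -12  3     -3   3   6 ]
R3 → R3 − 9·R1
  [ 1   -4  1  -10/9   1   2 ]
  [ 0    0  0      0  -1  -2 ]
  [ 0    0  0      1   1   0 ]
  [ 3  -12  3     -3   3   6 ]
R4 → R4 − 3·R1
  [ 1  -4  1  -10/9   1   2 ]
  [ 0   0  0      0  -1  -2 ]
  [ 0   0  0      1   1   0 ]
  [ 0   0  0    1/3   0   0 ]
R2 ↔ R3
  [ 1  -4  1  -10/9   1   2 ]
  [ 0   0  0      1   1   0 ]
  [ 0   0  0      0  -1  -2 ]
  [ 0   0  0    1/3   0   0 ]
R4 → R4 − 1/3·R2
  [ 1  -4  1  -10/9     1   2 ]
  [ 0   0  0      1     1   0 ]
  [ 0   0  0      0    -1  -2 ]
  [ 0   0  0      0  -1/3   0 ]
R3 → -1·R3
  [ 1  -4  1  -10/9     1  2 ]
  [ 0   0  0      1     1  0 ]
  [ 0   0  0      0     1  2 ]
  [ 0   0  0      0  -1/3  0 ]
R4 → R4 + 1/3·R3
  [ 1  -4  1  -10/9  1    2 ]
  [ 0   0  0      1  1    0 ]
  [ 0   0  0      0  1    2 ]
  [ 0   0  0      0  0  2/3 ]
R4 → 3/2·R4
  [ 1  -4  1  -10/9  1  2 ]
  [ 0   0  0      1  1  0 ]
  [ 0   0  0      0  1  2 ]
  [ 0   0  0      0  0  1 ]
R3 → R3 − 2·R4
  [ 1  -4  1  -10/9  1  2 ]
  [ 0   0  0      1  1  0 ]
  [ 0   0  0      0  1  0 ]
  [ 0   0  0      0  0  1 ]
R1 → R1 − 2·R4
  [ 1  -4  1  -10/9  1  0 ]
  [ 0   0  0      1  1  0 ]
  [ 0   0  0      0  1  0 ]
  [ 0   0  0      0  0  1 ]
R2 → R2 − R3
  [ 1  -4  1  -10/9  1  0 ]
  [ 0   0  0      1  0  0 ]
  [ 0   0  0      0  1  0 ]
  [ 0   0  0      0  0  1 ]
R1 → R1 − R3
  [ 1  -4  1  -10/9  0  0 ]
  [ 0   0  0      1  0  0 ]
  [ 0   0  0      0  1  0 ]
  [ 0   0  0      0  0  1 ]
R1 → R1 + 10/9·R2
  [ 1  -4  1  0  0  0 ]
  [ 0   0  0  1  0  0 ]
  [ 0   0  0  0  1  0 ]
  [ 0   0  0  0  0  1 ]

[[1, -4, 1, 0, 0, 0], [0, 0, 0, 1, 0, 0], [0, 0, 0, 0, 1, 0], [0, 0, 0, 0, 0, 1]]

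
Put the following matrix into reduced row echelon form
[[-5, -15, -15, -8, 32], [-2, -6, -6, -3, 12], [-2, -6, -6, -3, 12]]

R1 → -1/5·R1
R2 → R2 + 2·R1
R3 → R3 + 2·R1
R2 → 5·R2
R3 → R3 − 1/5·R2
R1 → R1 − 8/5·R2

[[1, 3, 3, 0, 0], [0, 0, 0, 1, -4], [0, 0, 0, 0, 0]]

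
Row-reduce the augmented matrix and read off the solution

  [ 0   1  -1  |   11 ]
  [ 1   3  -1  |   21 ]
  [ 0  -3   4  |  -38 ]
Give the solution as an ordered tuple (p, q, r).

(-2, 6, -5)

ρ1 <-> ρ2
  [ 1   3  -1  |   21 ]
  [ 0   1  -1  |   11 ]
  [ 0  -3   4  |  -38 ]
ρ3 -> ρ3 + 3·ρ2
  [ 1  3  -1  |  21 ]
  [ 0  1  -1  |  11 ]
  [ 0  0   1  |  -5 ]
ρ2 -> ρ2 + ρ3
  [ 1  3  -1  |  21 ]
  [ 0  1   0  |   6 ]
  [ 0  0   1  |  -5 ]
ρ1 -> ρ1 + ρ3
  [ 1  3  0  |  16 ]
  [ 0  1  0  |   6 ]
  [ 0  0  1  |  -5 ]
ρ1 -> ρ1 − 3·ρ2
  [ 1  0  0  |  -2 ]
  [ 0  1  0  |   6 ]
  [ 0  0  1  |  -5 ]
Reading off the last column: p = -2, q = 6, r = -5.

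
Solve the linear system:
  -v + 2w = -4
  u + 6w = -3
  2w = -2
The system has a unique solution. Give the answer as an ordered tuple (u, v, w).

(3, 2, -1)

Form the augmented matrix and row-reduce:
  [ 0  -1  2  |  -4 ]
  [ 1   0  6  |  -3 ]
  [ 0   0  2  |  -2 ]
r1 ↔ r2
r2 := -1·r2
r3 := 1/2·r3
r2 := r2 + 2·r3
r1 := r1 − 6·r3
Reading off the last column: u = 3, v = 2, w = -1.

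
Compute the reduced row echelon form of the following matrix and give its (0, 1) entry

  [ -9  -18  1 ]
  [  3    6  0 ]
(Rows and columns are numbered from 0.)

2

Multiply r1 by -1/9.
Subtract 3 times r1 from r2.
Multiply r2 by 3.
Add 1/9 times r2 to r1.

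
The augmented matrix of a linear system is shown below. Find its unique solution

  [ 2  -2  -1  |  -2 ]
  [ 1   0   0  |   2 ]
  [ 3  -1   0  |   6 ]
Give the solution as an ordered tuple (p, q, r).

Multiply ρ1 by 1/2.
  [ 1  -1  -1/2  |  -1 ]
  [ 1   0     0  |   2 ]
  [ 3  -1     0  |   6 ]
Subtract ρ1 from ρ2.
  [ 1  -1  -1/2  |  -1 ]
  [ 0   1   1/2  |   3 ]
  [ 3  -1     0  |   6 ]
Subtract 3 times ρ1 from ρ3.
  [ 1  -1  -1/2  |  -1 ]
  [ 0   1   1/2  |   3 ]
  [ 0   2   3/2  |   9 ]
Subtract 2 times ρ2 from ρ3.
  [ 1  -1  -1/2  |  -1 ]
  [ 0   1   1/2  |   3 ]
  [ 0   0   1/2  |   3 ]
Multiply ρ3 by 2.
  [ 1  -1  -1/2  |  -1 ]
  [ 0   1   1/2  |   3 ]
  [ 0   0     1  |   6 ]
Subtract 1/2 times ρ3 from ρ2.
  [ 1  -1  -1/2  |  -1 ]
  [ 0   1     0  |   0 ]
  [ 0   0     1  |   6 ]
Add 1/2 times ρ3 to ρ1.
  [ 1  -1  0  |  2 ]
  [ 0   1  0  |  0 ]
  [ 0   0  1  |  6 ]
Add ρ2 to ρ1.
  [ 1  0  0  |  2 ]
  [ 0  1  0  |  0 ]
  [ 0  0  1  |  6 ]
Reading off the last column: p = 2, q = 0, r = 6.

(2, 0, 6)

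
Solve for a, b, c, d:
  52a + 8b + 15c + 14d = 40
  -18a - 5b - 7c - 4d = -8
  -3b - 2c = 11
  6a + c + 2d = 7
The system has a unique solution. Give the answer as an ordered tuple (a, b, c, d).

Form the augmented matrix and row-reduce:
  [  52   8  15  14  |  40 ]
  [ -18  -5  -7  -4  |  -8 ]
  [   0  -3  -2   0  |  11 ]
  [   6   0   1   2  |   7 ]
Multiply R1 by 1/52.
  [   1  2/13  15/52  7/26  |  10/13 ]
  [ -18    -5     -7    -4  |     -8 ]
  [   0    -3     -2     0  |     11 ]
  [   6     0      1     2  |      7 ]
Add 18 times R1 to R2.
  [ 1    2/13   15/52   7/26  |  10/13 ]
  [ 0  -29/13  -47/26  11/13  |  76/13 ]
  [ 0      -3      -2      0  |     11 ]
  [ 6       0       1      2  |      7 ]
Subtract 6 times R1 from R4.
  [ 1    2/13   15/52   7/26  |  10/13 ]
  [ 0  -29/13  -47/26  11/13  |  76/13 ]
  [ 0      -3      -2      0  |     11 ]
  [ 0  -12/13  -19/26   5/13  |  31/13 ]
Multiply R2 by -13/29.
  [ 1    2/13   15/52    7/26  |   10/13 ]
  [ 0       1   47/58  -11/29  |  -76/29 ]
  [ 0      -3      -2       0  |      11 ]
  [ 0  -12/13  -19/26    5/13  |   31/13 ]
Add 3 times R2 to R3.
  [ 1    2/13   15/52    7/26  |   10/13 ]
  [ 0       1   47/58  -11/29  |  -76/29 ]
  [ 0       0   25/58  -33/29  |   91/29 ]
  [ 0  -12/13  -19/26    5/13  |   31/13 ]
Add 12/13 times R2 to R4.
  [ 1  2/13  15/52    7/26  |   10/13 ]
  [ 0     1  47/58  -11/29  |  -76/29 ]
  [ 0     0  25/58  -33/29  |   91/29 ]
  [ 0     0   1/58    1/29  |   -1/29 ]
Multiply R3 by 58/25.
  [ 1  2/13  15/52    7/26  |   10/13 ]
  [ 0     1  47/58  -11/29  |  -76/29 ]
  [ 0     0      1  -66/25  |  182/25 ]
  [ 0     0   1/58    1/29  |   -1/29 ]
Subtract 1/58 times R3 from R4.
  [ 1  2/13  15/52    7/26  |   10/13 ]
  [ 0     1  47/58  -11/29  |  -76/29 ]
  [ 0     0      1  -66/25  |  182/25 ]
  [ 0     0      0    2/25  |   -4/25 ]
Multiply R4 by 25/2.
  [ 1  2/13  15/52    7/26  |   10/13 ]
  [ 0     1  47/58  -11/29  |  -76/29 ]
  [ 0     0      1  -66/25  |  182/25 ]
  [ 0     0      0       1  |      -2 ]
Add 66/25 times R4 to R3.
  [ 1  2/13  15/52    7/26  |   10/13 ]
  [ 0     1  47/58  -11/29  |  -76/29 ]
  [ 0     0      1       0  |       2 ]
  [ 0     0      0       1  |      -2 ]
Add 11/29 times R4 to R2.
  [ 1  2/13  15/52  7/26  |   10/13 ]
  [ 0     1  47/58     0  |  -98/29 ]
  [ 0     0      1     0  |       2 ]
  [ 0     0      0     1  |      -2 ]
Subtract 7/26 times R4 from R1.
  [ 1  2/13  15/52  0  |   17/13 ]
  [ 0     1  47/58  0  |  -98/29 ]
  [ 0     0      1  0  |       2 ]
  [ 0     0      0  1  |      -2 ]
Subtract 47/58 times R3 from R2.
  [ 1  2/13  15/52  0  |  17/13 ]
  [ 0     1      0  0  |     -5 ]
  [ 0     0      1  0  |      2 ]
  [ 0     0      0  1  |     -2 ]
Subtract 15/52 times R3 from R1.
  [ 1  2/13  0  0  |  19/26 ]
  [ 0     1  0  0  |     -5 ]
  [ 0     0  1  0  |      2 ]
  [ 0     0  0  1  |     -2 ]
Subtract 2/13 times R2 from R1.
  [ 1  0  0  0  |  3/2 ]
  [ 0  1  0  0  |   -5 ]
  [ 0  0  1  0  |    2 ]
  [ 0  0  0  1  |   -2 ]
Reading off the last column: a = 3/2, b = -5, c = 2, d = -2.

(3/2, -5, 2, -2)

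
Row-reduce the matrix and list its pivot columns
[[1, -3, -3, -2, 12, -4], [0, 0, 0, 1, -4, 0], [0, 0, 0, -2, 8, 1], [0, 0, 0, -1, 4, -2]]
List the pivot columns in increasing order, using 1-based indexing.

R3 := R3 + 2·R2
  [ 1  -3  -3  -2  12  -4 ]
  [ 0   0   0   1  -4   0 ]
  [ 0   0   0   0   0   1 ]
  [ 0   0   0  -1   4  -2 ]
R4 := R4 + R2
  [ 1  -3  -3  -2  12  -4 ]
  [ 0   0   0   1  -4   0 ]
  [ 0   0   0   0   0   1 ]
  [ 0   0   0   0   0  -2 ]
R4 := R4 + 2·R3
  [ 1  -3  -3  -2  12  -4 ]
  [ 0   0   0   1  -4   0 ]
  [ 0   0   0   0   0   1 ]
  [ 0   0   0   0   0   0 ]
R1 := R1 + 4·R3
  [ 1  -3  -3  -2  12  0 ]
  [ 0   0   0   1  -4  0 ]
  [ 0   0   0   0   0  1 ]
  [ 0   0   0   0   0  0 ]
R1 := R1 + 2·R2
  [ 1  -3  -3  0   4  0 ]
  [ 0   0   0  1  -4  0 ]
  [ 0   0   0  0   0  1 ]
  [ 0   0   0  0   0  0 ]
Pivot columns are the columns containing a leading 1.

1, 4, 6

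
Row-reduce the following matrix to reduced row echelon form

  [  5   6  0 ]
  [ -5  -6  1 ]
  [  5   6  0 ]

[[1, 6/5, 0], [0, 0, 1], [0, 0, 0]]

R1 -> 1/5·R1
  [  1  6/5  0 ]
  [ -5   -6  1 ]
  [  5    6  0 ]
R2 -> R2 + 5·R1
  [ 1  6/5  0 ]
  [ 0    0  1 ]
  [ 5    6  0 ]
R3 -> R3 − 5·R1
  [ 1  6/5  0 ]
  [ 0    0  1 ]
  [ 0    0  0 ]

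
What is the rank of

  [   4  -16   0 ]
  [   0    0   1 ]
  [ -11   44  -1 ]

Multiply R1 by 1/4.
  [   1  -4   0 ]
  [   0   0   1 ]
  [ -11  44  -1 ]
Add 11 times R1 to R3.
  [ 1  -4   0 ]
  [ 0   0   1 ]
  [ 0   0  -1 ]
Add R2 to R3.
  [ 1  -4  0 ]
  [ 0   0  1 ]
  [ 0   0  0 ]
The reduced form has 2 nonzero rows.

rank = 2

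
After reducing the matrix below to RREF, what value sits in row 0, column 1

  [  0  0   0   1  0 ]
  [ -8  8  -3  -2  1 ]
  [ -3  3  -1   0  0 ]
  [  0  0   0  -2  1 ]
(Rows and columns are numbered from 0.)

r1 ↔ r2
r1 -> -1/8·r1
r3 -> r3 + 3·r1
r2 ↔ r3
r2 -> 8·r2
r4 -> r4 + 2·r3
r2 -> r2 + 3·r4
r1 -> r1 + 1/8·r4
r2 -> r2 − 6·r3
r1 -> r1 − 1/4·r3
r1 -> r1 − 3/8·r2

-1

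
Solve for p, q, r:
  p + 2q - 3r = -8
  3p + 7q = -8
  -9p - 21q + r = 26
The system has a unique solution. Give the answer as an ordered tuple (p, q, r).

Form the augmented matrix and row-reduce:
  [  1    2  -3  |  -8 ]
  [  3    7   0  |  -8 ]
  [ -9  -21   1  |  26 ]
Subtract 3 times r1 from r2.
  [  1    2  -3  |  -8 ]
  [  0    1   9  |  16 ]
  [ -9  -21   1  |  26 ]
Add 9 times r1 to r3.
  [ 1   2   -3  |   -8 ]
  [ 0   1    9  |   16 ]
  [ 0  -3  -26  |  -46 ]
Add 3 times r2 to r3.
  [ 1  2  -3  |  -8 ]
  [ 0  1   9  |  16 ]
  [ 0  0   1  |   2 ]
Subtract 9 times r3 from r2.
  [ 1  2  -3  |  -8 ]
  [ 0  1   0  |  -2 ]
  [ 0  0   1  |   2 ]
Add 3 times r3 to r1.
  [ 1  2  0  |  -2 ]
  [ 0  1  0  |  -2 ]
  [ 0  0  1  |   2 ]
Subtract 2 times r2 from r1.
  [ 1  0  0  |   2 ]
  [ 0  1  0  |  -2 ]
  [ 0  0  1  |   2 ]
Reading off the last column: p = 2, q = -2, r = 2.

(2, -2, 2)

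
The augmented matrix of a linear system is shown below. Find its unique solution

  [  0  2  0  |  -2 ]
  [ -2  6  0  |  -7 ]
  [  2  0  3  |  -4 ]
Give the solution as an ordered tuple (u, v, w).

(1/2, -1, -5/3)

ρ1 <=> ρ2
  [ -2  6  0  |  -7 ]
  [  0  2  0  |  -2 ]
  [  2  0  3  |  -4 ]
ρ1 := -1/2·ρ1
  [ 1  -3  0  |  7/2 ]
  [ 0   2  0  |   -2 ]
  [ 2   0  3  |   -4 ]
ρ3 := ρ3 − 2·ρ1
  [ 1  -3  0  |  7/2 ]
  [ 0   2  0  |   -2 ]
  [ 0   6  3  |  -11 ]
ρ2 := 1/2·ρ2
  [ 1  -3  0  |  7/2 ]
  [ 0   1  0  |   -1 ]
  [ 0   6  3  |  -11 ]
ρ3 := ρ3 − 6·ρ2
  [ 1  -3  0  |  7/2 ]
  [ 0   1  0  |   -1 ]
  [ 0   0  3  |   -5 ]
ρ3 := 1/3·ρ3
  [ 1  -3  0  |   7/2 ]
  [ 0   1  0  |    -1 ]
  [ 0   0  1  |  -5/3 ]
ρ1 := ρ1 + 3·ρ2
  [ 1  0  0  |   1/2 ]
  [ 0  1  0  |    -1 ]
  [ 0  0  1  |  -5/3 ]
Reading off the last column: u = 1/2, v = -1, w = -5/3.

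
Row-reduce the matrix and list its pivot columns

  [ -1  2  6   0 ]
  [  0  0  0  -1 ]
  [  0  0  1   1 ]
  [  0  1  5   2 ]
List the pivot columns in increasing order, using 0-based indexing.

R1 -> -1·R1
  [ 1  -2  -6   0 ]
  [ 0   0   0  -1 ]
  [ 0   0   1   1 ]
  [ 0   1   5   2 ]
R2 ↔ R4
  [ 1  -2  -6   0 ]
  [ 0   1   5   2 ]
  [ 0   0   1   1 ]
  [ 0   0   0  -1 ]
R4 -> -1·R4
  [ 1  -2  -6  0 ]
  [ 0   1   5  2 ]
  [ 0   0   1  1 ]
  [ 0   0   0  1 ]
R3 -> R3 − R4
  [ 1  -2  -6  0 ]
  [ 0   1   5  2 ]
  [ 0   0   1  0 ]
  [ 0   0   0  1 ]
R2 -> R2 − 2·R4
  [ 1  -2  -6  0 ]
  [ 0   1   5  0 ]
  [ 0   0   1  0 ]
  [ 0   0   0  1 ]
R2 -> R2 − 5·R3
  [ 1  -2  -6  0 ]
  [ 0   1   0  0 ]
  [ 0   0   1  0 ]
  [ 0   0   0  1 ]
R1 -> R1 + 6·R3
  [ 1  -2  0  0 ]
  [ 0   1  0  0 ]
  [ 0   0  1  0 ]
  [ 0   0  0  1 ]
R1 -> R1 + 2·R2
  [ 1  0  0  0 ]
  [ 0  1  0  0 ]
  [ 0  0  1  0 ]
  [ 0  0  0  1 ]
Pivot columns are the columns containing a leading 1.

0, 1, 2, 3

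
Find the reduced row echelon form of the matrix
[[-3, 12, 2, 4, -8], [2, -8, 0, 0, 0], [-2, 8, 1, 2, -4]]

[[1, -4, 0, 0, 0], [0, 0, 1, 2, -4], [0, 0, 0, 0, 0]]

ρ1 -> -1/3·ρ1
  [  1  -4  -2/3  -4/3  8/3 ]
  [  2  -8     0     0    0 ]
  [ -2   8     1     2   -4 ]
ρ2 -> ρ2 − 2·ρ1
  [  1  -4  -2/3  -4/3    8/3 ]
  [  0   0   4/3   8/3  -16/3 ]
  [ -2   8     1     2     -4 ]
ρ3 -> ρ3 + 2·ρ1
  [ 1  -4  -2/3  -4/3    8/3 ]
  [ 0   0   4/3   8/3  -16/3 ]
  [ 0   0  -1/3  -2/3    4/3 ]
ρ2 -> 3/4·ρ2
  [ 1  -4  -2/3  -4/3  8/3 ]
  [ 0   0     1     2   -4 ]
  [ 0   0  -1/3  -2/3  4/3 ]
ρ3 -> ρ3 + 1/3·ρ2
  [ 1  -4  -2/3  -4/3  8/3 ]
  [ 0   0     1     2   -4 ]
  [ 0   0     0     0    0 ]
ρ1 -> ρ1 + 2/3·ρ2
  [ 1  -4  0  0   0 ]
  [ 0   0  1  2  -4 ]
  [ 0   0  0  0   0 ]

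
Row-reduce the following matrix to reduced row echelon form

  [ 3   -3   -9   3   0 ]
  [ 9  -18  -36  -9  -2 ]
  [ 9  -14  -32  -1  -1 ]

r1 → 1/3·r1
  [ 1   -1   -3   1   0 ]
  [ 9  -18  -36  -9  -2 ]
  [ 9  -14  -32  -1  -1 ]
r2 → r2 − 9·r1
  [ 1   -1   -3    1   0 ]
  [ 0   -9   -9  -18  -2 ]
  [ 9  -14  -32   -1  -1 ]
r3 → r3 − 9·r1
  [ 1  -1  -3    1   0 ]
  [ 0  -9  -9  -18  -2 ]
  [ 0  -5  -5  -10  -1 ]
r2 → -1/9·r2
  [ 1  -1  -3    1    0 ]
  [ 0   1   1    2  2/9 ]
  [ 0  -5  -5  -10   -1 ]
r3 → r3 + 5·r2
  [ 1  -1  -3  1    0 ]
  [ 0   1   1  2  2/9 ]
  [ 0   0   0  0  1/9 ]
r3 → 9·r3
  [ 1  -1  -3  1    0 ]
  [ 0   1   1  2  2/9 ]
  [ 0   0   0  0    1 ]
r2 → r2 − 2/9·r3
  [ 1  -1  -3  1  0 ]
  [ 0   1   1  2  0 ]
  [ 0   0   0  0  1 ]
r1 → r1 + r2
  [ 1  0  -2  3  0 ]
  [ 0  1   1  2  0 ]
  [ 0  0   0  0  1 ]

[[1, 0, -2, 3, 0], [0, 1, 1, 2, 0], [0, 0, 0, 0, 1]]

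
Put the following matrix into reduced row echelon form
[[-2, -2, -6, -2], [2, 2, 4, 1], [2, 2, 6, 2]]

R1 := -1/2·R1
  [ 1  1  3  1 ]
  [ 2  2  4  1 ]
  [ 2  2  6  2 ]
R2 := R2 − 2·R1
  [ 1  1   3   1 ]
  [ 0  0  -2  -1 ]
  [ 2  2   6   2 ]
R3 := R3 − 2·R1
  [ 1  1   3   1 ]
  [ 0  0  -2  -1 ]
  [ 0  0   0   0 ]
R2 := -1/2·R2
  [ 1  1  3    1 ]
  [ 0  0  1  1/2 ]
  [ 0  0  0    0 ]
R1 := R1 − 3·R2
  [ 1  1  0  -1/2 ]
  [ 0  0  1   1/2 ]
  [ 0  0  0     0 ]

[[1, 1, 0, -1/2], [0, 0, 1, 1/2], [0, 0, 0, 0]]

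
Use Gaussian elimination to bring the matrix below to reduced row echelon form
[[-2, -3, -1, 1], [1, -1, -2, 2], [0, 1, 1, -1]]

[[1, 0, -1, 1], [0, 1, 1, -1], [0, 0, 0, 0]]

Multiply ρ1 by -1/2.
Subtract ρ1 from ρ2.
Multiply ρ2 by -2/5.
Subtract ρ2 from ρ3.
Subtract 3/2 times ρ2 from ρ1.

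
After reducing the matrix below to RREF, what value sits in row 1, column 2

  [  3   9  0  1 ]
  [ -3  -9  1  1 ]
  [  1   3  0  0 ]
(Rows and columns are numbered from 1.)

R1 -> 1/3·R1
  [  1   3  0  1/3 ]
  [ -3  -9  1    1 ]
  [  1   3  0    0 ]
R2 -> R2 + 3·R1
  [ 1  3  0  1/3 ]
  [ 0  0  1    2 ]
  [ 1  3  0    0 ]
R3 -> R3 − R1
  [ 1  3  0   1/3 ]
  [ 0  0  1     2 ]
  [ 0  0  0  -1/3 ]
R3 -> -3·R3
  [ 1  3  0  1/3 ]
  [ 0  0  1    2 ]
  [ 0  0  0    1 ]
R2 -> R2 − 2·R3
  [ 1  3  0  1/3 ]
  [ 0  0  1    0 ]
  [ 0  0  0    1 ]
R1 -> R1 − 1/3·R3
  [ 1  3  0  0 ]
  [ 0  0  1  0 ]
  [ 0  0  0  1 ]

3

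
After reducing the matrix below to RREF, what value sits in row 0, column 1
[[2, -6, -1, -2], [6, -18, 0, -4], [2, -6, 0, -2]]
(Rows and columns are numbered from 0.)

ρ1 -> 1/2·ρ1
  [ 1   -3  -1/2  -1 ]
  [ 6  -18     0  -4 ]
  [ 2   -6     0  -2 ]
ρ2 -> ρ2 − 6·ρ1
  [ 1  -3  -1/2  -1 ]
  [ 0   0     3   2 ]
  [ 2  -6     0  -2 ]
ρ3 -> ρ3 − 2·ρ1
  [ 1  -3  -1/2  -1 ]
  [ 0   0     3   2 ]
  [ 0   0     1   0 ]
ρ2 -> 1/3·ρ2
  [ 1  -3  -1/2   -1 ]
  [ 0   0     1  2/3 ]
  [ 0   0     1    0 ]
ρ3 -> ρ3 − ρ2
  [ 1  -3  -1/2    -1 ]
  [ 0   0     1   2/3 ]
  [ 0   0     0  -2/3 ]
ρ3 -> -3/2·ρ3
  [ 1  -3  -1/2   -1 ]
  [ 0   0     1  2/3 ]
  [ 0   0     0    1 ]
ρ2 -> ρ2 − 2/3·ρ3
  [ 1  -3  -1/2  -1 ]
  [ 0   0     1   0 ]
  [ 0   0     0   1 ]
ρ1 -> ρ1 + ρ3
  [ 1  -3  -1/2  0 ]
  [ 0   0     1  0 ]
  [ 0   0     0  1 ]
ρ1 -> ρ1 + 1/2·ρ2
  [ 1  -3  0  0 ]
  [ 0   0  1  0 ]
  [ 0   0  0  1 ]

-3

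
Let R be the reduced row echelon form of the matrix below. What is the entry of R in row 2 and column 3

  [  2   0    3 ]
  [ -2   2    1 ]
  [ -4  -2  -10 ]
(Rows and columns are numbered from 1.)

R1 := 1/2·R1
  [  1   0  3/2 ]
  [ -2   2    1 ]
  [ -4  -2  -10 ]
R2 := R2 + 2·R1
  [  1   0  3/2 ]
  [  0   2    4 ]
  [ -4  -2  -10 ]
R3 := R3 + 4·R1
  [ 1   0  3/2 ]
  [ 0   2    4 ]
  [ 0  -2   -4 ]
R2 := 1/2·R2
  [ 1   0  3/2 ]
  [ 0   1    2 ]
  [ 0  -2   -4 ]
R3 := R3 + 2·R2
  [ 1  0  3/2 ]
  [ 0  1    2 ]
  [ 0  0    0 ]

2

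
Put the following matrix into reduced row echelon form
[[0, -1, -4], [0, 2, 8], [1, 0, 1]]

ρ1 <-> ρ3
ρ2 -> 1/2·ρ2
ρ3 -> ρ3 + ρ2

[[1, 0, 1], [0, 1, 4], [0, 0, 0]]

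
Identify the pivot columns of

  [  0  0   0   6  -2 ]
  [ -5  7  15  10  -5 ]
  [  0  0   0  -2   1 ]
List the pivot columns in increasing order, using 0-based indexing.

r1 ↔ r2
  [ -5  7  15  10  -5 ]
  [  0  0   0   6  -2 ]
  [  0  0   0  -2   1 ]
r1 -> -1/5·r1
  [ 1  -7/5  -3  -2   1 ]
  [ 0     0   0   6  -2 ]
  [ 0     0   0  -2   1 ]
r2 -> 1/6·r2
  [ 1  -7/5  -3  -2     1 ]
  [ 0     0   0   1  -1/3 ]
  [ 0     0   0  -2     1 ]
r3 -> r3 + 2·r2
  [ 1  -7/5  -3  -2     1 ]
  [ 0     0   0   1  -1/3 ]
  [ 0     0   0   0   1/3 ]
r3 -> 3·r3
  [ 1  -7/5  -3  -2     1 ]
  [ 0     0   0   1  -1/3 ]
  [ 0     0   0   0     1 ]
r2 -> r2 + 1/3·r3
  [ 1  -7/5  -3  -2  1 ]
  [ 0     0   0   1  0 ]
  [ 0     0   0   0  1 ]
r1 -> r1 − r3
  [ 1  -7/5  -3  -2  0 ]
  [ 0     0   0   1  0 ]
  [ 0     0   0   0  1 ]
r1 -> r1 + 2·r2
  [ 1  -7/5  -3  0  0 ]
  [ 0     0   0  1  0 ]
  [ 0     0   0  0  1 ]
Pivot columns are the columns containing a leading 1.

0, 3, 4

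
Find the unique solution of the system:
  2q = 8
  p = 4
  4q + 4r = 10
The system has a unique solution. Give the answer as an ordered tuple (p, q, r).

(4, 4, -3/2)

Form the augmented matrix and row-reduce:
  [ 0  2  0  |   8 ]
  [ 1  0  0  |   4 ]
  [ 0  4  4  |  10 ]
R1 <-> R2
  [ 1  0  0  |   4 ]
  [ 0  2  0  |   8 ]
  [ 0  4  4  |  10 ]
R2 ← 1/2·R2
  [ 1  0  0  |   4 ]
  [ 0  1  0  |   4 ]
  [ 0  4  4  |  10 ]
R3 ← R3 − 4·R2
  [ 1  0  0  |   4 ]
  [ 0  1  0  |   4 ]
  [ 0  0  4  |  -6 ]
R3 ← 1/4·R3
  [ 1  0  0  |     4 ]
  [ 0  1  0  |     4 ]
  [ 0  0  1  |  -3/2 ]
Reading off the last column: p = 4, q = 4, r = -3/2.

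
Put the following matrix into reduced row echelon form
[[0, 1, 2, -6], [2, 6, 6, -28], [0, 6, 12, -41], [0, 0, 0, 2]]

[[1, 0, -3, 0], [0, 1, 2, 0], [0, 0, 0, 1], [0, 0, 0, 0]]

r1 <=> r2
  [ 2  6   6  -28 ]
  [ 0  1   2   -6 ]
  [ 0  6  12  -41 ]
  [ 0  0   0    2 ]
r1 := 1/2·r1
  [ 1  3   3  -14 ]
  [ 0  1   2   -6 ]
  [ 0  6  12  -41 ]
  [ 0  0   0    2 ]
r3 := r3 − 6·r2
  [ 1  3  3  -14 ]
  [ 0  1  2   -6 ]
  [ 0  0  0   -5 ]
  [ 0  0  0    2 ]
r3 := -1/5·r3
  [ 1  3  3  -14 ]
  [ 0  1  2   -6 ]
  [ 0  0  0    1 ]
  [ 0  0  0    2 ]
r4 := r4 − 2·r3
  [ 1  3  3  -14 ]
  [ 0  1  2   -6 ]
  [ 0  0  0    1 ]
  [ 0  0  0    0 ]
r2 := r2 + 6·r3
  [ 1  3  3  -14 ]
  [ 0  1  2    0 ]
  [ 0  0  0    1 ]
  [ 0  0  0    0 ]
r1 := r1 + 14·r3
  [ 1  3  3  0 ]
  [ 0  1  2  0 ]
  [ 0  0  0  1 ]
  [ 0  0  0  0 ]
r1 := r1 − 3·r2
  [ 1  0  -3  0 ]
  [ 0  1   2  0 ]
  [ 0  0   0  1 ]
  [ 0  0   0  0 ]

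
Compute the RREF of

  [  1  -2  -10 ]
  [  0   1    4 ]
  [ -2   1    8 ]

[[1, 0, -2], [0, 1, 4], [0, 0, 0]]

ρ3 → ρ3 + 2·ρ1
ρ3 → ρ3 + 3·ρ2
ρ1 → ρ1 + 2·ρ2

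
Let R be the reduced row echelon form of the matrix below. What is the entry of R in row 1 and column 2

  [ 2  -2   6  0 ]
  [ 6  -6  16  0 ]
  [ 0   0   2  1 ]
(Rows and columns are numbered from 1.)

-1

R1 -> 1/2·R1
  [ 1  -1   3  0 ]
  [ 6  -6  16  0 ]
  [ 0   0   2  1 ]
R2 -> R2 − 6·R1
  [ 1  -1   3  0 ]
  [ 0   0  -2  0 ]
  [ 0   0   2  1 ]
R2 -> -1/2·R2
  [ 1  -1  3  0 ]
  [ 0   0  1  0 ]
  [ 0   0  2  1 ]
R3 -> R3 − 2·R2
  [ 1  -1  3  0 ]
  [ 0   0  1  0 ]
  [ 0   0  0  1 ]
R1 -> R1 − 3·R2
  [ 1  -1  0  0 ]
  [ 0   0  1  0 ]
  [ 0   0  0  1 ]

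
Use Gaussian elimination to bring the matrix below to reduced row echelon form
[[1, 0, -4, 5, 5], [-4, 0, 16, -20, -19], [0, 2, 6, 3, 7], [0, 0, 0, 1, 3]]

ρ2 := ρ2 + 4·ρ1
  [ 1  0  -4  5  5 ]
  [ 0  0   0  0  1 ]
  [ 0  2   6  3  7 ]
  [ 0  0   0  1  3 ]
ρ2 <-> ρ3
  [ 1  0  -4  5  5 ]
  [ 0  2   6  3  7 ]
  [ 0  0   0  0  1 ]
  [ 0  0   0  1  3 ]
ρ2 := 1/2·ρ2
  [ 1  0  -4    5    5 ]
  [ 0  1   3  3/2  7/2 ]
  [ 0  0   0    0    1 ]
  [ 0  0   0    1    3 ]
ρ3 <-> ρ4
  [ 1  0  -4    5    5 ]
  [ 0  1   3  3/2  7/2 ]
  [ 0  0   0    1    3 ]
  [ 0  0   0    0    1 ]
ρ3 := ρ3 − 3·ρ4
  [ 1  0  -4    5    5 ]
  [ 0  1   3  3/2  7/2 ]
  [ 0  0   0    1    0 ]
  [ 0  0   0    0    1 ]
ρ2 := ρ2 − 7/2·ρ4
  [ 1  0  -4    5  5 ]
  [ 0  1   3  3/2  0 ]
  [ 0  0   0    1  0 ]
  [ 0  0   0    0  1 ]
ρ1 := ρ1 − 5·ρ4
  [ 1  0  -4    5  0 ]
  [ 0  1   3  3/2  0 ]
  [ 0  0   0    1  0 ]
  [ 0  0   0    0  1 ]
ρ2 := ρ2 − 3/2·ρ3
  [ 1  0  -4  5  0 ]
  [ 0  1   3  0  0 ]
  [ 0  0   0  1  0 ]
  [ 0  0   0  0  1 ]
ρ1 := ρ1 − 5·ρ3
  [ 1  0  -4  0  0 ]
  [ 0  1   3  0  0 ]
  [ 0  0   0  1  0 ]
  [ 0  0   0  0  1 ]

[[1, 0, -4, 0, 0], [0, 1, 3, 0, 0], [0, 0, 0, 1, 0], [0, 0, 0, 0, 1]]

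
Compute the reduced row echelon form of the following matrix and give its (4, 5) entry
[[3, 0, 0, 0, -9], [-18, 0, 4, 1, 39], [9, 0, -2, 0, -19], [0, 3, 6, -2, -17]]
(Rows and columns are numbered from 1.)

R1 → 1/3·R1
R2 → R2 + 18·R1
R3 → R3 − 9·R1
R2 ↔ R4
R2 → 1/3·R2
R3 → -1/2·R3
R4 → R4 − 4·R3
R2 → R2 + 2/3·R4
R2 → R2 − 2·R3

1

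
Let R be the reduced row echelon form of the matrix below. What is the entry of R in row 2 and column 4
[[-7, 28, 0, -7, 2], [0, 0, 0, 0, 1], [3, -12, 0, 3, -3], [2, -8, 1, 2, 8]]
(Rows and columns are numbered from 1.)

0

R1 ← -1/7·R1
  [ 1   -4  0  1  -2/7 ]
  [ 0    0  0  0     1 ]
  [ 3  -12  0  3    -3 ]
  [ 2   -8  1  2     8 ]
R3 ← R3 − 3·R1
  [ 1  -4  0  1   -2/7 ]
  [ 0   0  0  0      1 ]
  [ 0   0  0  0  -15/7 ]
  [ 2  -8  1  2      8 ]
R4 ← R4 − 2·R1
  [ 1  -4  0  1   -2/7 ]
  [ 0   0  0  0      1 ]
  [ 0   0  0  0  -15/7 ]
  [ 0   0  1  0   60/7 ]
R2 ↔ R4
  [ 1  -4  0  1   -2/7 ]
  [ 0   0  1  0   60/7 ]
  [ 0   0  0  0  -15/7 ]
  [ 0   0  0  0      1 ]
R3 ← -7/15·R3
  [ 1  -4  0  1  -2/7 ]
  [ 0   0  1  0  60/7 ]
  [ 0   0  0  0     1 ]
  [ 0   0  0  0     1 ]
R4 ← R4 − R3
  [ 1  -4  0  1  -2/7 ]
  [ 0   0  1  0  60/7 ]
  [ 0   0  0  0     1 ]
  [ 0   0  0  0     0 ]
R2 ← R2 − 60/7·R3
  [ 1  -4  0  1  -2/7 ]
  [ 0   0  1  0     0 ]
  [ 0   0  0  0     1 ]
  [ 0   0  0  0     0 ]
R1 ← R1 + 2/7·R3
  [ 1  -4  0  1  0 ]
  [ 0   0  1  0  0 ]
  [ 0   0  0  0  1 ]
  [ 0   0  0  0  0 ]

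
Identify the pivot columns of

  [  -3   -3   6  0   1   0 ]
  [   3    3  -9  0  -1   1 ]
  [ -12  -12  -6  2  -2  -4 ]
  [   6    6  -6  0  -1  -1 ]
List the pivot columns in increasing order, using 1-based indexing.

1, 3, 4, 5

R1 -> -1/3·R1
  [   1    1  -2  0  -1/3   0 ]
  [   3    3  -9  0    -1   1 ]
  [ -12  -12  -6  2    -2  -4 ]
  [   6    6  -6  0    -1  -1 ]
R2 -> R2 − 3·R1
  [   1    1  -2  0  -1/3   0 ]
  [   0    0  -3  0     0   1 ]
  [ -12  -12  -6  2    -2  -4 ]
  [   6    6  -6  0    -1  -1 ]
R3 -> R3 + 12·R1
  [ 1  1   -2  0  -1/3   0 ]
  [ 0  0   -3  0     0   1 ]
  [ 0  0  -30  2    -6  -4 ]
  [ 6  6   -6  0    -1  -1 ]
R4 -> R4 − 6·R1
  [ 1  1   -2  0  -1/3   0 ]
  [ 0  0   -3  0     0   1 ]
  [ 0  0  -30  2    -6  -4 ]
  [ 0  0    6  0     1  -1 ]
R2 -> -1/3·R2
  [ 1  1   -2  0  -1/3     0 ]
  [ 0  0    1  0     0  -1/3 ]
  [ 0  0  -30  2    -6    -4 ]
  [ 0  0    6  0     1    -1 ]
R3 -> R3 + 30·R2
  [ 1  1  -2  0  -1/3     0 ]
  [ 0  0   1  0     0  -1/3 ]
  [ 0  0   0  2    -6   -14 ]
  [ 0  0   6  0     1    -1 ]
R4 -> R4 − 6·R2
  [ 1  1  -2  0  -1/3     0 ]
  [ 0  0   1  0     0  -1/3 ]
  [ 0  0   0  2    -6   -14 ]
  [ 0  0   0  0     1     1 ]
R3 -> 1/2·R3
  [ 1  1  -2  0  -1/3     0 ]
  [ 0  0   1  0     0  -1/3 ]
  [ 0  0   0  1    -3    -7 ]
  [ 0  0   0  0     1     1 ]
R3 -> R3 + 3·R4
  [ 1  1  -2  0  -1/3     0 ]
  [ 0  0   1  0     0  -1/3 ]
  [ 0  0   0  1     0    -4 ]
  [ 0  0   0  0     1     1 ]
R1 -> R1 + 1/3·R4
  [ 1  1  -2  0  0   1/3 ]
  [ 0  0   1  0  0  -1/3 ]
  [ 0  0   0  1  0    -4 ]
  [ 0  0   0  0  1     1 ]
R1 -> R1 + 2·R2
  [ 1  1  0  0  0  -1/3 ]
  [ 0  0  1  0  0  -1/3 ]
  [ 0  0  0  1  0    -4 ]
  [ 0  0  0  0  1     1 ]
Pivot columns are the columns containing a leading 1.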